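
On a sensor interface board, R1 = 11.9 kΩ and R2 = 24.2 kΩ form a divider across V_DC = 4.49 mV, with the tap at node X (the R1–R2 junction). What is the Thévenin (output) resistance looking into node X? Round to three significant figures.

With V_DC suppressed (replaced by a short), R_th = R1 ‖ R2 = (11.90 × 24.2)/(11.90 + 24.2) = 7.977 kΩ.

R_th ≈ 7.98 kΩ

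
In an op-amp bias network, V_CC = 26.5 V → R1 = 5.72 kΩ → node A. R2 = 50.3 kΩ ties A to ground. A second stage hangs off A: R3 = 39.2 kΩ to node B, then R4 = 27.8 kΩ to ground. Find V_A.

V_A ≈ 22.1 V

Looking into the second stage from A: R3 + R4 = 67.00 kΩ appears in parallel with R2.
Effective lower resistance at A: R2 ‖ 67.00 = 28.73 kΩ.
First divider: V_A = V_CC · 28.73/(5.72 + 28.73) = 22.10 V.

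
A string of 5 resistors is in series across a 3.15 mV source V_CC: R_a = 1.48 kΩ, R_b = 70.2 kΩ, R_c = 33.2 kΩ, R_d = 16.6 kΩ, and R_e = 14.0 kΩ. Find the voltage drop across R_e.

V ≈ 0.326 mV

ΣR = 1.48 + 70.2 + 33.2 + 16.6 + 14.0 = 135.5 kΩ.
By the voltage-divider rule, V = 3.15 × 14.00/135.5 = 0.3255 mV.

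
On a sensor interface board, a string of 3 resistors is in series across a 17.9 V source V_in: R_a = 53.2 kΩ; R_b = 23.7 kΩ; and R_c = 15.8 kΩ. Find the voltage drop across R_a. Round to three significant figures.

Series total: ΣR = 53.2 + 23.7 + 15.8 = 92.70 kΩ.
By the voltage-divider rule, V = 17.9 × 53.20/92.70 = 10.27 V.

V ≈ 10.3 V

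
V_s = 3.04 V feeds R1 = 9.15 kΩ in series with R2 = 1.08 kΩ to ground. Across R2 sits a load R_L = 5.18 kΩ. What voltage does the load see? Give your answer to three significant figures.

The load sits in parallel with R2, giving an effective lower resistance R2' = R2·R_L/(R2+R_L) = 0.8937 kΩ.
Now apply the divider: V_out = 3.04 × 0.08898 = 0.2705 V.

V_out ≈ 0.270 V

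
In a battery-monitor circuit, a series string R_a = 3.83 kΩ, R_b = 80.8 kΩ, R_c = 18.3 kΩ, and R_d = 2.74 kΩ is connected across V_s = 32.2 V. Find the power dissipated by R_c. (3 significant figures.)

The common current is I = 32.2/105.7 = 0.3047 mA.
P(R_c) = I²·R_c = (0.3047)² × 18.3 = 1.699 mW.

P ≈ 1.70 mW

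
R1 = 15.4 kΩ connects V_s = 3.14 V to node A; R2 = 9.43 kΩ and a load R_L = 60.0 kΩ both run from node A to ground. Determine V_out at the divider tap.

First combine the lower leg with the load: R2 ‖ R_L = 8.149 kΩ.
Now apply the divider: V_out = 3.14 × 0.3461 = 1.087 V.

V_out ≈ 1.09 V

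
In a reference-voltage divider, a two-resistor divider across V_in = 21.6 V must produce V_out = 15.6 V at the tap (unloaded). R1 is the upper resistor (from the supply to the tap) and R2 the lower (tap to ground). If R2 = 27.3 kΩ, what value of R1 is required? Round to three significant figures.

R1 ≈ 10.5 kΩ

Required fraction k = V_out/V_in = 0.7222.
R1 = R2·(1/k − 1) = 27.3 × 0.3846 = 10.50 kΩ.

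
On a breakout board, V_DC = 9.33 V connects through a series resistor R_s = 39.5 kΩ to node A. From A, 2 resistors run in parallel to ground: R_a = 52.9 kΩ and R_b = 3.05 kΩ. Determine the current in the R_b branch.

I ≈ 0.208 mA

Equivalent of the parallel group: R_p = 2.884 kΩ.
Node voltage V_A = V_DC · R_p/(R_s + R_p) = 9.33 × 0.06804 = 0.6348 V.
Branch current I = V_A/R_b = 0.6348/3.05 = 0.2081 mA.
(Check via current divider: I_total = 0.2201 mA; share G_k/ΣG = 0.9455 → same result.)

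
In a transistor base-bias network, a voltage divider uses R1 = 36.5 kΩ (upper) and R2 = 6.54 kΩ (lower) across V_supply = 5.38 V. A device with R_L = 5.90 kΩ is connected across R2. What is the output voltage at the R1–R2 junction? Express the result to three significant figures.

First combine the lower leg with the load: R2 ‖ R_L = 3.102 kΩ.
Then V_out = V_supply · R2'/(R1 + R2') = 5.38 × 3.102/39.60 = 0.4214 V.

V_out ≈ 0.421 V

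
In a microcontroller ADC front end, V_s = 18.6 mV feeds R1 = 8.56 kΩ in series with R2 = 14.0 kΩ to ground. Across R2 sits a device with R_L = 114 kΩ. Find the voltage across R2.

V_out ≈ 11.0 mV

R2 ‖ R_L = (14.0 × 114)/(14.0 + 114) = 12.47 kΩ.
Now apply the divider: V_out = 18.6 × 0.5929 = 11.03 mV.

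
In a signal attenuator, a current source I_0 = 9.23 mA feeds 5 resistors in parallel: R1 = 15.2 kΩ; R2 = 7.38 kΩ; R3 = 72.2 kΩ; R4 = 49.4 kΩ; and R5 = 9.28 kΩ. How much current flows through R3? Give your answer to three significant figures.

I ≈ 0.373 mA

Total conductance ΣG = 1/15.2 + 1/7.38 + 1/72.2 + 1/49.4 + 1/9.28 = 0.3431 (units of 1/kΩ).
Current divider: I(R3) = I_0 · G_k/ΣG = 9.23 × (0.01385/0.3431) = 9.23 × 0.04036 = 0.3726 mA.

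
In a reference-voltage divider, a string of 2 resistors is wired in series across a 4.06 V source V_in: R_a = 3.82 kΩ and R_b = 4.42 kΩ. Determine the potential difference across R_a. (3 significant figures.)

V ≈ 1.88 V

Total series resistance ΣR = 3.82 + 4.42 = 8.240 kΩ.
Voltage divider: V = V_in · (3.820 / 8.240) = 4.06 × 0.4636 = 1.882 V.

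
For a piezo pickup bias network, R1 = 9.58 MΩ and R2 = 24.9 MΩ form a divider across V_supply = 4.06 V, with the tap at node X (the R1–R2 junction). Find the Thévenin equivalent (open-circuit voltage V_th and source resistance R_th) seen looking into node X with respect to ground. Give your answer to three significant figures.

V_th is the unloaded tap voltage: V_supply · R2/(R1+R2) = 4.06 × 0.7222 = 2.932 V.
Looking into X with the source shorted: R_th = R1·R2/(R1+R2) = 9.580 × 24.9/34.48 = 6.918 MΩ.

V_th ≈ 2.93 V, R_th ≈ 6.92 MΩ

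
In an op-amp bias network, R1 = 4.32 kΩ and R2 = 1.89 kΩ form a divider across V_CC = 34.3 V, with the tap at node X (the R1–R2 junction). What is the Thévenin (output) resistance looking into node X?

With V_CC suppressed (replaced by a short), R_th = R1 ‖ R2 = (4.320 × 1.89)/(4.320 + 1.89) = 1.315 kΩ.

R_th ≈ 1.31 kΩ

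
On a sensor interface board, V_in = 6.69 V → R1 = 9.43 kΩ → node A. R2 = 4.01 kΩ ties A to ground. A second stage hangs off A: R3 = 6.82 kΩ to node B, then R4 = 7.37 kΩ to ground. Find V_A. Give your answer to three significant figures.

Node A sees R2 in parallel with the series input of stage 2, R3 + R4 = 14.19 kΩ.
R2 ‖ (R3+R4) = 3.126 kΩ.
So V_A = 6.69 × 0.2490 = 1.666 V.

V_A ≈ 1.67 V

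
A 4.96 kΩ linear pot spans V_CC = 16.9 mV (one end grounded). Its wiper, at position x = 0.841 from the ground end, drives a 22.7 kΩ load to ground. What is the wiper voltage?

V_out ≈ 13.8 mV

Lower segment x·R_p = 4.171 kΩ; upper segment (1−x)·R_p = 0.7886 kΩ.
R_L loads the lower segment: effective lower R = 3.524 kΩ.
Then V_out = V_CC · 3.524/(0.7886 + 3.524) = 13.81 mV.
(Unloaded: V_out = x·V_CC = 14.2 mV.)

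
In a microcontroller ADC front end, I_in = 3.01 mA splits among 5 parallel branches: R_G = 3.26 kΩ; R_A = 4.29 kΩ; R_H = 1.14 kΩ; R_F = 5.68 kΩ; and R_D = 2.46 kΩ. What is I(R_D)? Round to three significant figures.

ΣG = 1/3.26 + 1/4.29 + 1/1.14 + 1/5.68 + 1/2.46 = 2.000.
Current divider: I(R_D) = I_in · G_k/ΣG = 3.01 × (0.4065/2.000) = 3.01 × 0.2033 = 0.6119 mA.

I ≈ 0.612 mA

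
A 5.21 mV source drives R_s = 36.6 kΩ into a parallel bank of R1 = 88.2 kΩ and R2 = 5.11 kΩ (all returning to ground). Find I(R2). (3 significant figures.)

I ≈ 0.119 µA

Parallel bank: R_p = 1/(1/88.2 + 1/5.11) = 4.830 kΩ.
Node voltage V_A = V_in · R_p/(R_s + R_p) = 5.21 × 0.1166 = 0.6074 mV.
Branch current I = V_A/R2 = 0.6074/5.11 = 0.1189 µA.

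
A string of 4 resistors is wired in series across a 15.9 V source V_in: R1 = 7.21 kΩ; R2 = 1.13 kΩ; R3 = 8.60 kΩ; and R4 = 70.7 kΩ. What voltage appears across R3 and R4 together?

Total series resistance ΣR = 7.21 + 1.13 + 8.60 + 70.7 = 87.64 kΩ.
R_{R3..R4} = 8.60 + 70.7 = 79.30 kΩ.
Voltage divider: V = V_in · (79.30 / 87.64) = 15.9 × 0.9048 = 14.39 V.

V ≈ 14.4 V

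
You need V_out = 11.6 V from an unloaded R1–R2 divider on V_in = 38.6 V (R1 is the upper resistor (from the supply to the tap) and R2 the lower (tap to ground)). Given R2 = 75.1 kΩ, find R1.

Required fraction k = V_out/V_in = 0.3005.
Rearranging, R1 = R2·(1−k)/k = 75.1 × 2.328 = 174.8 kΩ.

R1 ≈ 175 kΩ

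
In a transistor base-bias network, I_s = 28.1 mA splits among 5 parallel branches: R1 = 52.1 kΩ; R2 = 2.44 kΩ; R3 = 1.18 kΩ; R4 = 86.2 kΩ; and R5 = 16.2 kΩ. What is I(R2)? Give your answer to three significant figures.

Total conductance ΣG = 1/52.1 + 1/2.44 + 1/1.18 + 1/86.2 + 1/16.2 = 1.350 (units of 1/kΩ).
By the current-divider rule, I = I_s · G_k/ΣG = 28.1 × 0.3036 = 8.532 mA.

I ≈ 8.53 mA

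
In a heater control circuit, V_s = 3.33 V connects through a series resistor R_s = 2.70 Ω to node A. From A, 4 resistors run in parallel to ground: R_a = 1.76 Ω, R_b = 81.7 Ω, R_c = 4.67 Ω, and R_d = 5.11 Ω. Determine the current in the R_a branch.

Parallel bank: R_p = 1/(1/1.76 + 1/81.7 + 1/4.67 + 1/5.11) = 1.010 Ω.
Node voltage V_A = V_s · R_p/(R_s + R_p) = 3.33 × 0.2722 = 0.9064 V.
I(R_a) = V_A / R_a = 0.9064/1.76 = 0.5150 A.
(Equivalently: I_total = 0.8976 A, then current-divider fraction G_k/ΣG = 0.5738.)

I ≈ 0.515 A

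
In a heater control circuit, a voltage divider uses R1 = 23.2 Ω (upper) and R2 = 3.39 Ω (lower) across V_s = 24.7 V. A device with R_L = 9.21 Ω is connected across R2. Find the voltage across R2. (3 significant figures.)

V_out ≈ 2.38 V

The load sits in parallel with R2, giving an effective lower resistance R2' = R2·R_L/(R2+R_L) = 2.478 Ω.
Now apply the divider: V_out = 24.7 × 0.09650 = 2.384 V.
(Unloaded it would be 3.15 V; the load pulls it down.)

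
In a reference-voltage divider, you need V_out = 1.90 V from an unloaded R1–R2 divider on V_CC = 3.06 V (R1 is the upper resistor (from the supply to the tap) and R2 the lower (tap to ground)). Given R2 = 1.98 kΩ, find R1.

R1 ≈ 1.21 kΩ

The divider ratio is R2/(R1+R2) = 1.90/3.06 = 0.6209.
R1 = R2·(1/k − 1) = 1.98 × 0.6105 = 1.209 kΩ.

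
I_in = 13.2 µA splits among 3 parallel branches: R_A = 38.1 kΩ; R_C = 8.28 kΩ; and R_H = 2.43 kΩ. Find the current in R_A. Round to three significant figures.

I ≈ 0.620 µA

Total conductance ΣG = 1/38.1 + 1/8.28 + 1/2.43 = 0.5585 (units of 1/kΩ).
Current divider: I(R_A) = I_in · G_k/ΣG = 13.2 × (0.02625/0.5585) = 13.2 × 0.04699 = 0.6203 µA.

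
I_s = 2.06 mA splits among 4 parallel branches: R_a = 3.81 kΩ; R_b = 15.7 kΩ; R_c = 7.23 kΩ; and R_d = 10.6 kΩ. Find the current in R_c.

ΣG = 1/3.81 + 1/15.7 + 1/7.23 + 1/10.6 = 0.5588.
Current divider: I(R_c) = I_s · G_k/ΣG = 2.06 × (0.1383/0.5588) = 2.06 × 0.2475 = 0.5099 mA.

I ≈ 0.510 mA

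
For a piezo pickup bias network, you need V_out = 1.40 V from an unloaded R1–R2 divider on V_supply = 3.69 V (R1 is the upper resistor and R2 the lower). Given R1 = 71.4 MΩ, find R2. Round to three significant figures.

R2 ≈ 43.7 MΩ

Required fraction k = V_out/V_supply = 0.3794.
R2 = R1 · 0.3794/(1 − 0.3794) = 43.65 MΩ.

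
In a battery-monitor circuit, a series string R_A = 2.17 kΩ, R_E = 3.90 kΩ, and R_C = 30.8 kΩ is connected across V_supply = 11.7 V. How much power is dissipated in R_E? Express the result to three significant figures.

Series current I = V_supply/ΣR = 11.7/36.87 = 0.3173 mA.
P = I²R = 0.1007 × 3.90 = 0.3927 mW.

P ≈ 0.393 mW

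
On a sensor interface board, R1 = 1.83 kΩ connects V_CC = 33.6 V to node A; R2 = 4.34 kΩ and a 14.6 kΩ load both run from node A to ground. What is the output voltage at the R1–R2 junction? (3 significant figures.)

V_out ≈ 21.7 V

R2 ‖ R_L = (4.34 × 14.6)/(4.34 + 14.6) = 3.346 kΩ.
Voltage divider with the loaded lower leg: V_out = 33.6 × 3.346/(1.83 + 3.346) = 33.6 × 0.6464 = 21.72 V.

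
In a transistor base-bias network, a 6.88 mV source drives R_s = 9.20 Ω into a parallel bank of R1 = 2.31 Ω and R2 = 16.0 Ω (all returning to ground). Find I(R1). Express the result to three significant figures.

I ≈ 0.536 mA

Parallel bank: R_p = 1/(1/2.31 + 1/16.0) = 2.019 Ω.
Node voltage V_A = V_CC · R_p/(R_s + R_p) = 6.88 × 0.1799 = 1.238 mV.
Branch current I = V_A/R1 = 1.238/2.31 = 0.5359 mA.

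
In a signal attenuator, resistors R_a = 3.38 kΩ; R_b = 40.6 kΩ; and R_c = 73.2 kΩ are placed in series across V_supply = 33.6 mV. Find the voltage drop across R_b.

ΣR = 3.38 + 40.6 + 73.2 = 117.2 kΩ.
By the voltage-divider rule, V = 33.6 × 40.60/117.2 = 11.64 mV.

V ≈ 11.6 mV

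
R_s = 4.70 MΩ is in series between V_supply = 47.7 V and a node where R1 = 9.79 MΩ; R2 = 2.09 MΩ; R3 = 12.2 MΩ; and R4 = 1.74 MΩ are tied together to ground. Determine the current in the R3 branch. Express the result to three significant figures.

Parallel bank: R_p = 1/(1/9.79 + 1/2.09 + 1/12.2 + 1/1.74) = 0.8082 MΩ.
V_A by voltage divider: V_A = 47.7 × 0.8082/(4.70 + 0.8082) = 6.999 V.
Branch current I = V_A/R3 = 6.999/12.2 = 0.5737 µA.

I ≈ 0.574 µA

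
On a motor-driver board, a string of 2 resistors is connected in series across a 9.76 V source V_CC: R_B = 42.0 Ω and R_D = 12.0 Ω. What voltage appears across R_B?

Series total: ΣR = 42.0 + 12.0 = 54.00 Ω.
V = V_CC · R/ΣR = 9.76 × 0.7778 = 7.591 V.

V ≈ 7.59 V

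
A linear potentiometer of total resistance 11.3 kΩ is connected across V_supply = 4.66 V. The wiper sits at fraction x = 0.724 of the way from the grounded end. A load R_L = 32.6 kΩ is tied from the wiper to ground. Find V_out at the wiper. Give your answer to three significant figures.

V_out ≈ 3.16 V

The pot divides into 3.119 kΩ above the wiper and 8.181 kΩ below.
R_L loads the lower segment: effective lower R = 6.540 kΩ.
Then V_out = V_supply · 6.540/(3.119 + 6.540) = 3.155 V.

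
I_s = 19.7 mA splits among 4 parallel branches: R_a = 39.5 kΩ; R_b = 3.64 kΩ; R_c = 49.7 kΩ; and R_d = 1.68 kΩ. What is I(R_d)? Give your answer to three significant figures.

I ≈ 12.8 mA

Total conductance ΣG = 1/39.5 + 1/3.64 + 1/49.7 + 1/1.68 = 0.9154 (units of 1/kΩ).
R_d takes the fraction G_k/ΣG = 0.5952/0.9154 = 0.6502, so I = 19.7 × 0.6502 = 12.81 mA.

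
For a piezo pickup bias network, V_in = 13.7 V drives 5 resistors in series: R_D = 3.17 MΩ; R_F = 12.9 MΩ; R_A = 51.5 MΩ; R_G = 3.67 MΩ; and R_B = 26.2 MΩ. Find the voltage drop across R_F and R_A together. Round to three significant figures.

Total series resistance ΣR = 3.17 + 12.9 + 51.5 + 3.67 + 26.2 = 97.44 MΩ.
R_{R_F..R_A} = 12.9 + 51.5 = 64.40 MΩ.
By the voltage-divider rule, V = 13.7 × 64.40/97.44 = 9.055 V.

V ≈ 9.05 V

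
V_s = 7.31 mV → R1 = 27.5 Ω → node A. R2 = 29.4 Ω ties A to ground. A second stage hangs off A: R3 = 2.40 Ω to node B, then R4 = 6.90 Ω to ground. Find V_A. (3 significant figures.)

V_A ≈ 1.49 mV

Node A sees R2 in parallel with the series input of stage 2, R3 + R4 = 9.300 Ω.
R2 ‖ (R3+R4) = 7.065 Ω.
So V_A = 7.31 × 0.2044 = 1.494 mV.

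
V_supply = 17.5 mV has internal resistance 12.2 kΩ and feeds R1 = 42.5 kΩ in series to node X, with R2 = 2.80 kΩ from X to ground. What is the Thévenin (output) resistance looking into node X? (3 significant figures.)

R1' = 12.2 + 42.5 = 54.70 kΩ (source resistance + R1).
Zeroing V_supply shorts the top of R1' to ground, so R_th = R1' ‖ R2 = 2.664 kΩ.

R_th ≈ 2.66 kΩ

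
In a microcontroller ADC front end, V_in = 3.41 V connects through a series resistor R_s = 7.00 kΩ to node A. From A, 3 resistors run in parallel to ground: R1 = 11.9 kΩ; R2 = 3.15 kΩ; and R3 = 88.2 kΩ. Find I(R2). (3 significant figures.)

I ≈ 0.278 mA

Equivalent of the parallel group: R_p = 2.422 kΩ.
V_A = 3.41 × 2.422/9.422 = 0.8766 V.
Branch current I = V_A/R2 = 0.8766/3.15 = 0.2783 mA.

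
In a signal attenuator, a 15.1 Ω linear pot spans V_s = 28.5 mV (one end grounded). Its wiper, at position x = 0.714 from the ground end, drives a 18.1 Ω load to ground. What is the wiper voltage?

Split the track: R_lower = x·R_p = 10.78 Ω, R_upper = (1−x)·R_p = 4.319 Ω.
R_L loads the lower segment: effective lower R = 6.757 Ω.
V_out = 28.5 × 6.757/(4.319 + 6.757) = 17.39 mV.

V_out ≈ 17.4 mV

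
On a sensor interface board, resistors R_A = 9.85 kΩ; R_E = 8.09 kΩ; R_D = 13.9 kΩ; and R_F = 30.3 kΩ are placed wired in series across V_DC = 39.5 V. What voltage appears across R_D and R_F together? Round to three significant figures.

V ≈ 28.1 V

Total series resistance ΣR = 9.85 + 8.09 + 13.9 + 30.3 = 62.14 kΩ.
R_{R_D..R_F} = 13.9 + 30.3 = 44.20 kΩ.
V = V_DC · R/ΣR = 39.5 × 0.7113 = 28.10 V.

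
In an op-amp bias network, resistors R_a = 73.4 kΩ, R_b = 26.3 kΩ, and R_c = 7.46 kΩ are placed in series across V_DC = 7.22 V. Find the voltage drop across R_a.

V ≈ 4.95 V

ΣR = 73.4 + 26.3 + 7.46 = 107.2 kΩ.
Voltage divider: V = V_DC · (73.40 / 107.2) = 7.22 × 0.6850 = 4.945 V.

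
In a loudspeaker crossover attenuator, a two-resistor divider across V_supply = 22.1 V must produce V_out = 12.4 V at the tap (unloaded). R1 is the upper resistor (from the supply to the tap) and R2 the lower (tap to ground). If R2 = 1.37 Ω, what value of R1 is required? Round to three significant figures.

Required fraction k = V_out/V_supply = 0.5611.
So R1 = R2 · (V_supply/V_out − 1) = 1.37 × (22.1/12.4 − 1) = 1.37 × 0.7823 = 1.072 Ω.

R1 ≈ 1.07 Ω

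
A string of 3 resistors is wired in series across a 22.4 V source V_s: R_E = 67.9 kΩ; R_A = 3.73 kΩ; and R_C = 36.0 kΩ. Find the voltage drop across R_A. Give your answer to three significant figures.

V ≈ 0.776 V

Total series resistance ΣR = 67.9 + 3.73 + 36.0 = 107.6 kΩ.
V = V_s · R/ΣR = 22.4 × 0.03466 = 0.7763 V.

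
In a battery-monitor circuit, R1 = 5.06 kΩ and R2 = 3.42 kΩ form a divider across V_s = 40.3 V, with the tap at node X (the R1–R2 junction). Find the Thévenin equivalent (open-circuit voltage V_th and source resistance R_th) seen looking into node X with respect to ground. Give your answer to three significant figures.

V_th is the unloaded tap voltage: V_s · R2/(R1+R2) = 40.3 × 0.4033 = 16.25 V.
Zeroing V_s shorts the top of R1 to ground, so R_th = R1 ‖ R2 = 2.041 kΩ.

V_th ≈ 16.3 V, R_th ≈ 2.04 kΩ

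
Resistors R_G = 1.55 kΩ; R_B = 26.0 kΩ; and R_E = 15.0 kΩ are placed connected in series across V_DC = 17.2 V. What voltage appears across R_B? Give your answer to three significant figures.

V ≈ 10.5 V

Total series resistance ΣR = 1.55 + 26.0 + 15.0 = 42.55 kΩ.
Voltage divider: V = V_DC · (26.00 / 42.55) = 17.2 × 0.6110 = 10.51 V.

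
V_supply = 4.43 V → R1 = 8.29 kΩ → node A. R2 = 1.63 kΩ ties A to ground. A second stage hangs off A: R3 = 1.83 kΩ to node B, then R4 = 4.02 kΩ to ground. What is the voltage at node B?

V_B ≈ 0.406 V

The second stage (R3 + R4 = 5.850 kΩ) loads node A in parallel with R2.
R2 ‖ (R3+R4) = 1.275 kΩ.
So V_A = 4.43 × 0.1333 = 0.5904 V.
V_B = V_A × 0.6872 = 0.4057 V.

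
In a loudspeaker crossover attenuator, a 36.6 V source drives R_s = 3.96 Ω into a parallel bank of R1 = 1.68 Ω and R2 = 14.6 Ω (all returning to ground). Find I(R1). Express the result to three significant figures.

Equivalent of the parallel group: R_p = 1.507 Ω.
V_A by voltage divider: V_A = 36.6 × 1.507/(3.96 + 1.507) = 10.09 V.
I(R1) = V_A / R1 = 10.09/1.68 = 6.004 A.

I ≈ 6.00 A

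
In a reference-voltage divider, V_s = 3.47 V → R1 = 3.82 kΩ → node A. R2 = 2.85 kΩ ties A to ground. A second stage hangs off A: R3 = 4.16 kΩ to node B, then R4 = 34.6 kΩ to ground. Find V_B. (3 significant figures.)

V_B ≈ 1.27 V

Node A sees R2 in parallel with the series input of stage 2, R3 + R4 = 38.76 kΩ.
Effective lower resistance at A: R2 ‖ 38.76 = 2.655 kΩ.
V_A = 3.47 × 2.655/(3.82 + 2.655) = 1.423 V.
Then the unloaded second divider: V_B = V_A × R4/(R3+R4) = 1.423 × 0.8927 = 1.270 V.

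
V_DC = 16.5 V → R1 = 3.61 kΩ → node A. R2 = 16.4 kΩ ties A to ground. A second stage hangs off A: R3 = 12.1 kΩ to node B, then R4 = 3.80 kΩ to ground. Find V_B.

V_B ≈ 2.72 V

The second stage (R3 + R4 = 15.90 kΩ) loads node A in parallel with R2.
R2 ‖ (R3+R4) = 8.073 kΩ.
So V_A = 16.5 × 0.6910 = 11.40 V.
Then the unloaded second divider: V_B = V_A × R4/(R3+R4) = 11.40 × 0.2390 = 2.725 V.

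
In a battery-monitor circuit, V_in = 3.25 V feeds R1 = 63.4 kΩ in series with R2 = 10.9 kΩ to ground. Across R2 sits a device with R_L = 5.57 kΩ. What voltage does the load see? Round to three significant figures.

V_out ≈ 0.179 V

R2 ‖ R_L = (10.9 × 5.57)/(10.9 + 5.57) = 3.686 kΩ.
Then V_out = V_in · R2'/(R1 + R2') = 3.25 × 3.686/67.09 = 0.1786 V.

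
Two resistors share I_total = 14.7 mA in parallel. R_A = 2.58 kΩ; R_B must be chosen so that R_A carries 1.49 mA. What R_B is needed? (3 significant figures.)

The fraction through R_A equals R_B/(R_A+R_B).
1.49/14.7 = R_B/(R_A + R_B) → R_B = R_A · (0.1014)/(1 − 0.1014) = 2.58 × 0.1128 = 0.2910 kΩ.

R_B ≈ 0.291 kΩ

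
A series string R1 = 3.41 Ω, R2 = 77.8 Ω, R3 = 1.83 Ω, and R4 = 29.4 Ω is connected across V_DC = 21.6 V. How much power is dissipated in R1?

P ≈ 0.126 W

Series current I = V_DC/ΣR = 21.6/112.4 = 0.1921 A.
P = I²R = 0.03690 × 3.41 = 0.1258 W.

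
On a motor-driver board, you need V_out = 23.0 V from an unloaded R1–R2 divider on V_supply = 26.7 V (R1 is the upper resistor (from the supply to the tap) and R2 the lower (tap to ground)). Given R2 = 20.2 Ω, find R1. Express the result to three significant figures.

R1 ≈ 3.25 Ω

The divider ratio is R2/(R1+R2) = 23.0/26.7 = 0.8614.
So R1 = R2 · (V_supply/V_out − 1) = 20.2 × (26.7/23.0 − 1) = 20.2 × 0.1609 = 3.250 Ω.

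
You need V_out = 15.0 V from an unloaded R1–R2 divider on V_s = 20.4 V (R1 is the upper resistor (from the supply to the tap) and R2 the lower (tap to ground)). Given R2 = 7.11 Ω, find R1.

R1 ≈ 2.56 Ω

The divider ratio is R2/(R1+R2) = 15.0/20.4 = 0.7353.
R1 = R2·(1/k − 1) = 7.11 × 0.3600 = 2.560 Ω.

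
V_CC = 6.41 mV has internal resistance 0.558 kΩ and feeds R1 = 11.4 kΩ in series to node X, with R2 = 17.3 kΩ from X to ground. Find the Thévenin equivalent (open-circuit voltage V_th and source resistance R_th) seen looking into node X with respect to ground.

V_th ≈ 3.79 mV, R_th ≈ 7.07 kΩ

R1' = 0.558 + 11.4 = 11.96 kΩ (source resistance + R1).
V_th is the unloaded tap voltage: V_CC · R2/(R1'+R2) = 6.41 × 0.5913 = 3.790 mV.
With V_CC suppressed (replaced by a short), R_th = R1' ‖ R2 = (11.96 × 17.3)/(11.96 + 17.3) = 7.071 kΩ.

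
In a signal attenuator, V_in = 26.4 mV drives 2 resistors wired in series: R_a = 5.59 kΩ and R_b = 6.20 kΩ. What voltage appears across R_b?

Series total: ΣR = 5.59 + 6.20 = 11.79 kΩ.
By the voltage-divider rule, V = 26.4 × 6.200/11.79 = 13.88 mV.

V ≈ 13.9 mV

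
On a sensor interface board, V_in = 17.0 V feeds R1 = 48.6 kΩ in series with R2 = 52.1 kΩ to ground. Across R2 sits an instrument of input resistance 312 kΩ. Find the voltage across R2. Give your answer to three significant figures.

V_out ≈ 8.14 V

First combine the lower leg with the load: R2 ‖ R_L = 44.64 kΩ.
Now apply the divider: V_out = 17.0 × 0.4788 = 8.139 V.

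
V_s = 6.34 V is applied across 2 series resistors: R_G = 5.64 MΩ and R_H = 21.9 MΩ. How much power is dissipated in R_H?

ΣR = 27.54 MΩ → I = 6.34/27.54 = 0.2302 µA.
V(R_H) = I·R = 5.042 V; P = V·I = 5.042 × 0.2302 = 1.161 µW.

P ≈ 1.16 µW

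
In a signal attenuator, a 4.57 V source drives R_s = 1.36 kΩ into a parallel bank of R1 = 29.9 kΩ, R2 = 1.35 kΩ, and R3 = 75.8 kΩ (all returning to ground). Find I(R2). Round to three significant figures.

Combine the parallel branches: R_p = (1/29.9 + 1/1.35 + 1/75.8)⁻¹ = 1.270 kΩ.
V_A = 4.57 × 1.270/2.630 = 2.207 V.
Branch current I = V_A/R2 = 2.207/1.35 = 1.635 mA.

I ≈ 1.63 mA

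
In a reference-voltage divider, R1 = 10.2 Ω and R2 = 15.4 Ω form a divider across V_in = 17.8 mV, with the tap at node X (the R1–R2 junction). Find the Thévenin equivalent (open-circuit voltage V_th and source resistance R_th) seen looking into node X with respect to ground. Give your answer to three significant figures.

V_th is the unloaded tap voltage: V_in · R2/(R1+R2) = 17.8 × 0.6016 = 10.71 mV.
Looking into X with the source shorted: R_th = R1·R2/(R1+R2) = 10.20 × 15.4/25.60 = 6.136 Ω.

V_th ≈ 10.7 mV, R_th ≈ 6.14 Ω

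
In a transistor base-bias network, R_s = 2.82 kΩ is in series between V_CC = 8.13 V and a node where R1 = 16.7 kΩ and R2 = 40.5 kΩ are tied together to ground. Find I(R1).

Combine the parallel branches: R_p = (1/16.7 + 1/40.5)⁻¹ = 11.82 kΩ.
V_A = 8.13 × 11.82/14.64 = 6.564 V.
I(R1) = V_A / R1 = 6.564/16.7 = 0.3931 mA.

I ≈ 0.393 mA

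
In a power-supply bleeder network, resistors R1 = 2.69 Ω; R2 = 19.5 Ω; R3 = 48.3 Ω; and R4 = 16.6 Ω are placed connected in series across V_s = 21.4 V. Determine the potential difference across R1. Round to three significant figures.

V ≈ 0.661 V

Series total: ΣR = 2.69 + 19.5 + 48.3 + 16.6 = 87.09 Ω.
V = V_s · R/ΣR = 21.4 × 0.03089 = 0.6610 V.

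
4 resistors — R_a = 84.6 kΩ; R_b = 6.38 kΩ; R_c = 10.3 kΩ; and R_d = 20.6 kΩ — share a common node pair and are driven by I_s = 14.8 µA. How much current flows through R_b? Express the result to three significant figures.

ΣG = 1/84.6 + 1/6.38 + 1/10.3 + 1/20.6 = 0.3142.
R_b takes the fraction G_k/ΣG = 0.1567/0.3142 = 0.4989, so I = 14.8 × 0.4989 = 7.383 µA.

I ≈ 7.38 µA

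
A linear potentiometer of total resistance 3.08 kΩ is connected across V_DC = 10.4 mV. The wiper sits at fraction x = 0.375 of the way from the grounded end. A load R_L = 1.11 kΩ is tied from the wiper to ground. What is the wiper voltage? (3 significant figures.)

Lower segment x·R_p = 1.155 kΩ; upper segment (1−x)·R_p = 1.925 kΩ.
Lower segment in parallel with the load: 1.155 ‖ 1.11 = 0.5660 kΩ.
Then V_out = V_DC · 0.5660/(1.925 + 0.5660) = 2.363 mV.
(Unloaded: V_out = x·V_DC = 3.90 mV.)

V_out ≈ 2.36 mV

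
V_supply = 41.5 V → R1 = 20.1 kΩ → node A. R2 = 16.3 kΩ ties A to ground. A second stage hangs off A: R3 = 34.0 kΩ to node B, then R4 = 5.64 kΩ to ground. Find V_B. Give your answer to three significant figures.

V_B ≈ 2.15 V

Node A sees R2 in parallel with the series input of stage 2, R3 + R4 = 39.64 kΩ.
R2 ‖ (R3+R4) = 11.55 kΩ.
V_A = 41.5 × 11.55/(20.1 + 11.55) = 15.14 V.
V_B = V_A × 0.1423 = 2.155 V.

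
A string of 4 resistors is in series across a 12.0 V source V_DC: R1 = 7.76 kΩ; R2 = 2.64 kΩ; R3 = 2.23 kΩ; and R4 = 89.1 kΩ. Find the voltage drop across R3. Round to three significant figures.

V ≈ 0.263 V

Series total: ΣR = 7.76 + 2.64 + 2.23 + 89.1 = 101.7 kΩ.
By the voltage-divider rule, V = 12.0 × 2.230/101.7 = 0.2630 V.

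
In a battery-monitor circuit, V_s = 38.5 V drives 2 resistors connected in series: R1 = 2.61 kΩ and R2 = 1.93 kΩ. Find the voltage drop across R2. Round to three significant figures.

Total series resistance ΣR = 2.61 + 1.93 = 4.540 kΩ.
V = V_s · R/ΣR = 38.5 × 0.4251 = 16.37 V.

V ≈ 16.4 V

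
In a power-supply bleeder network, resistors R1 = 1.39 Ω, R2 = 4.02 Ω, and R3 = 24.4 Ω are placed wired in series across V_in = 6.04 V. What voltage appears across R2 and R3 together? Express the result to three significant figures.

V ≈ 5.76 V

Series total: ΣR = 1.39 + 4.02 + 24.4 = 29.81 Ω.
R_{R2..R3} = 4.02 + 24.4 = 28.42 Ω.
Voltage divider: V = V_in · (28.42 / 29.81) = 6.04 × 0.9534 = 5.758 V.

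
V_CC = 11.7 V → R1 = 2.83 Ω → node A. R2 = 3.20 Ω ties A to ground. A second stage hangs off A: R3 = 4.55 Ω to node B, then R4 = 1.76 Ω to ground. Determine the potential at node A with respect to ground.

Node A sees R2 in parallel with the series input of stage 2, R3 + R4 = 6.310 Ω.
Effective lower resistance at A: R2 ‖ 6.310 = 2.123 Ω.
So V_A = 11.7 × 0.4287 = 5.015 V.

V_A ≈ 5.02 V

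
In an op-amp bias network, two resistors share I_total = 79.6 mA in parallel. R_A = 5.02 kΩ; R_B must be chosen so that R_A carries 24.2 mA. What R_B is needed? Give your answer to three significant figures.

R_B ≈ 2.19 kΩ

In a two-way split, I_A/I_total = R_B/(R_A + R_B).
With f = 0.3040, R_B = R_A · f/(1−f) = 5.02 × 0.4368 = 2.193 kΩ.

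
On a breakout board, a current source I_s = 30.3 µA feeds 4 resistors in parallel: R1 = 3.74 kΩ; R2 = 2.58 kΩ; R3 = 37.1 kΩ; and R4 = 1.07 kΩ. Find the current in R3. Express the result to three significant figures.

Total conductance ΣG = 1/3.74 + 1/2.58 + 1/37.1 + 1/1.07 = 1.617 (units of 1/kΩ).
By the current-divider rule, I = I_s · G_k/ΣG = 30.3 × 0.01667 = 0.5052 µA.

I ≈ 0.505 µA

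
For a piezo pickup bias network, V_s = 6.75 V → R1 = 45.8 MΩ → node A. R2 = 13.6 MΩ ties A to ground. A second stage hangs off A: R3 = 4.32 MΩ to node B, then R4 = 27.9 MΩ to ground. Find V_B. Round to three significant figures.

Node A sees R2 in parallel with the series input of stage 2, R3 + R4 = 32.22 MΩ.
R2 ‖ (R3+R4) = 9.563 MΩ.
So V_A = 6.75 × 0.1727 = 1.166 V.
V_B = V_A × 0.8659 = 1.010 V.

V_B ≈ 1.01 V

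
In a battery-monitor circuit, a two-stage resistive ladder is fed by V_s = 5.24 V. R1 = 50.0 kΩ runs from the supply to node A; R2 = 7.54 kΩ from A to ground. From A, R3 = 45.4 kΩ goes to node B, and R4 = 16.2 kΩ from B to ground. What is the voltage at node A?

V_A ≈ 0.621 V

Looking into the second stage from A: R3 + R4 = 61.60 kΩ appears in parallel with R2.
Effective lower resistance at A: R2 ‖ 61.60 = 6.718 kΩ.
First divider: V_A = V_s · 6.718/(50.0 + 6.718) = 0.6206 V.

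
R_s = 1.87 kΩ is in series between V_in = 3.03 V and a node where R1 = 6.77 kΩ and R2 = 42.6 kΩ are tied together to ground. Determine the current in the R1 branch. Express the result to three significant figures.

I ≈ 0.339 mA

Combine the parallel branches: R_p = (1/6.77 + 1/42.6)⁻¹ = 5.842 kΩ.
V_A = 3.03 × 5.842/7.712 = 2.295 V.
I(R1) = V_A / R1 = 2.295/6.77 = 0.3390 mA.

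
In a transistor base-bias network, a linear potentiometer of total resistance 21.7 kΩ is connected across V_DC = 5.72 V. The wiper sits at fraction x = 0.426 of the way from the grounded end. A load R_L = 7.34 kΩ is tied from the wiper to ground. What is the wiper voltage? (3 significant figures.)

Split the track: R_lower = x·R_p = 9.244 kΩ, R_upper = (1−x)·R_p = 12.46 kΩ.
R_L loads the lower segment: effective lower R = 4.091 kΩ.
V_out = 5.72 × 4.091/(12.46 + 4.091) = 1.414 V.

V_out ≈ 1.41 V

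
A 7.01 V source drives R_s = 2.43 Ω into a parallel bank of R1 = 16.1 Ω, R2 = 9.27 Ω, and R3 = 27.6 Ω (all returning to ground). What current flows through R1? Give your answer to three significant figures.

I ≈ 0.290 A

Combine the parallel branches: R_p = (1/16.1 + 1/9.27 + 1/27.6)⁻¹ = 4.849 Ω.
Node voltage V_A = V_supply · R_p/(R_s + R_p) = 7.01 × 0.6662 = 4.670 V.
I(R1) = V_A / R1 = 4.670/16.1 = 0.2901 A.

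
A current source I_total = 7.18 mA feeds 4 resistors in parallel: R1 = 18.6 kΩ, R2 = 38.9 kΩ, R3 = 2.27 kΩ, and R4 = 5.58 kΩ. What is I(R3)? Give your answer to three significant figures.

ΣG = 1/18.6 + 1/38.9 + 1/2.27 + 1/5.58 = 0.6992.
By the current-divider rule, I = I_total · G_k/ΣG = 7.18 × 0.6300 = 4.524 mA.

I ≈ 4.52 mA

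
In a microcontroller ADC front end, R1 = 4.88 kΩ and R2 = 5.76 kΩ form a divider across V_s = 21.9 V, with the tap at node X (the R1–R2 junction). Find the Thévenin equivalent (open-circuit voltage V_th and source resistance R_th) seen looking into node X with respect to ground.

V_th ≈ 11.9 V, R_th ≈ 2.64 kΩ

With X open, the divider is unloaded: V_th = 21.9 × 5.76/10.64 = 11.86 V.
Zeroing V_s shorts the top of R1 to ground, so R_th = R1 ‖ R2 = 2.642 kΩ.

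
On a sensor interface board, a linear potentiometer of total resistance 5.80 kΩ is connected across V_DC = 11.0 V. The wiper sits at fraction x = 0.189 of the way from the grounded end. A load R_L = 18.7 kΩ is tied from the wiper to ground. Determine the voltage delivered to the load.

V_out ≈ 1.98 V

Lower segment x·R_p = 1.096 kΩ; upper segment (1−x)·R_p = 4.704 kΩ.
Lower segment in parallel with the load: 1.096 ‖ 18.7 = 1.035 kΩ.
Loaded-divider output: V_out = 11.0 × 0.1804 = 1.985 V.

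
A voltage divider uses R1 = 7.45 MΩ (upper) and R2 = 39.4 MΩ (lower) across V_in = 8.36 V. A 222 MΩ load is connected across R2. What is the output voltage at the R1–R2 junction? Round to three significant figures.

R2 ‖ R_L = (39.4 × 222)/(39.4 + 222) = 33.46 MΩ.
Then V_out = V_in · R2'/(R1 + R2') = 8.36 × 33.46/40.91 = 6.838 V.

V_out ≈ 6.84 V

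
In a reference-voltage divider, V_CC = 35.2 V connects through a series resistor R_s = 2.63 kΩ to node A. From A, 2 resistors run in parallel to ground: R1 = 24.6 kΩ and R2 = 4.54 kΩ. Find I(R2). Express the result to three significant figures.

I ≈ 4.60 mA

Combine the parallel branches: R_p = (1/24.6 + 1/4.54)⁻¹ = 3.833 kΩ.
V_A by voltage divider: V_A = 35.2 × 3.833/(2.63 + 3.833) = 20.88 V.
I(R2) = V_A / R2 = 20.88/4.54 = 4.598 mA.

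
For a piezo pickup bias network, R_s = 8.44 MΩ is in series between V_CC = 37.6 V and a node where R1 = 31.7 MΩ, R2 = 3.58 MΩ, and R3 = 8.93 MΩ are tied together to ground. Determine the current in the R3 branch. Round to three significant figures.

Equivalent of the parallel group: R_p = 2.365 MΩ.
V_A = 37.6 × 2.365/10.80 = 8.230 V.
I(R3) = V_A / R3 = 8.230/8.93 = 0.9216 µA.

I ≈ 0.922 µA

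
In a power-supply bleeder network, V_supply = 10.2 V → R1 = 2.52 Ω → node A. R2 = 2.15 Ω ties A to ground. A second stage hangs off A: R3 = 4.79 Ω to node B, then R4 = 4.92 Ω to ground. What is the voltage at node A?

V_A ≈ 4.19 V

Looking into the second stage from A: R3 + R4 = 9.710 Ω appears in parallel with R2.
Effective lower resistance at A: R2 ‖ 9.710 = 1.760 Ω.
So V_A = 10.2 × 0.4112 = 4.195 V.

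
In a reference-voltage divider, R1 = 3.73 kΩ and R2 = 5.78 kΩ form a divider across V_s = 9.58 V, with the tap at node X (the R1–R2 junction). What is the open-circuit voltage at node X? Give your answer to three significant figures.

V_th is the unloaded tap voltage: V_s · R2/(R1+R2) = 9.58 × 0.6078 = 5.823 V.

V_th ≈ 5.82 V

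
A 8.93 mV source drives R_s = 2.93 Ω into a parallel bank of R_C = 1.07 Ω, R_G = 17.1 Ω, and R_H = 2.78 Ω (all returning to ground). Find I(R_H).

I ≈ 0.647 mA

Parallel bank: R_p = 1/(1/1.07 + 1/17.1 + 1/2.78) = 0.7392 Ω.
Node voltage V_A = V_s · R_p/(R_s + R_p) = 8.93 × 0.2015 = 1.799 mV.
Branch current I = V_A/R_H = 1.799/2.78 = 0.6472 mA.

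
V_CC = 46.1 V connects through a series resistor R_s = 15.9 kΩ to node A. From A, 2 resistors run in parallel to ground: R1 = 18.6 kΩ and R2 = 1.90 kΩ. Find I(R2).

Parallel bank: R_p = 1/(1/18.6 + 1/1.90) = 1.724 kΩ.
V_A by voltage divider: V_A = 46.1 × 1.724/(15.9 + 1.724) = 4.509 V.
Branch current I = V_A/R2 = 4.509/1.90 = 2.373 mA.

I ≈ 2.37 mA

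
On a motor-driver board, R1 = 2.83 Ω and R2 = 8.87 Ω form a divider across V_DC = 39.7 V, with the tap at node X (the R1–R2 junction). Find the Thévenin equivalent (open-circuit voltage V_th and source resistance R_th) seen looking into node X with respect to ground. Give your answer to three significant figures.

V_th ≈ 30.1 V, R_th ≈ 2.15 Ω

Open-circuit (no load on X): V_th = V_DC · R2/(R1 + R2) = 39.7 × 8.87/(2.830 + 8.87) = 30.10 V.
Zeroing V_DC shorts the top of R1 to ground, so R_th = R1 ‖ R2 = 2.145 Ω.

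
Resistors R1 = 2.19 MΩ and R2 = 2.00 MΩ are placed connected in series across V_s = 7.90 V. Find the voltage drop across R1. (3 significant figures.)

V ≈ 4.13 V

ΣR = 2.19 + 2.00 = 4.190 MΩ.
By the voltage-divider rule, V = 7.90 × 2.190/4.190 = 4.129 V.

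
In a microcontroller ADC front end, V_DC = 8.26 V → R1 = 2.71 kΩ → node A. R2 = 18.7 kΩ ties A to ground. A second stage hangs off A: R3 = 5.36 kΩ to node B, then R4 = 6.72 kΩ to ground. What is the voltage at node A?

V_A ≈ 6.03 V

Looking into the second stage from A: R3 + R4 = 12.08 kΩ appears in parallel with R2.
Effective lower resistance at A: R2 ‖ 12.08 = 7.339 kΩ.
V_A = 8.26 × 7.339/(2.71 + 7.339) = 6.032 V.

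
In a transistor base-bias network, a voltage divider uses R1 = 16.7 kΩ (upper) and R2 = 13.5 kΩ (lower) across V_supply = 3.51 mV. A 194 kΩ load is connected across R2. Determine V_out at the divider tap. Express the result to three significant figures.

The load sits in parallel with R2, giving an effective lower resistance R2' = R2·R_L/(R2+R_L) = 12.62 kΩ.
Voltage divider with the loaded lower leg: V_out = 3.51 × 12.62/(16.7 + 12.62) = 3.51 × 0.4305 = 1.511 mV.
(Unloaded it would be 1.57 mV; the load pulls it down.)

V_out ≈ 1.51 mV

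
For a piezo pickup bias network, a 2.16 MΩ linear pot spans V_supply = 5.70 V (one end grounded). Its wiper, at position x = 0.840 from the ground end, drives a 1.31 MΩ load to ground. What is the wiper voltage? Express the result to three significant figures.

Split the track: R_lower = x·R_p = 1.814 MΩ, R_upper = (1−x)·R_p = 0.3456 MΩ.
Lower segment in parallel with the load: 1.814 ‖ 1.31 = 0.7607 MΩ.
V_out = 5.70 × 0.7607/(0.3456 + 0.7607) = 3.919 V.

V_out ≈ 3.92 V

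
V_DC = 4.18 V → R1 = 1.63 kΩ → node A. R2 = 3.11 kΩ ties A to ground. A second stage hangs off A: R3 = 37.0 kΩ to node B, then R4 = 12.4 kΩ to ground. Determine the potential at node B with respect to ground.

The second stage (R3 + R4 = 49.40 kΩ) loads node A in parallel with R2.
Effective lower resistance at A: R2 ‖ 49.40 = 2.926 kΩ.
V_A = 4.18 × 2.926/(1.63 + 2.926) = 2.684 V.
V_B = V_A × 0.2510 = 0.6738 V.

V_B ≈ 0.674 V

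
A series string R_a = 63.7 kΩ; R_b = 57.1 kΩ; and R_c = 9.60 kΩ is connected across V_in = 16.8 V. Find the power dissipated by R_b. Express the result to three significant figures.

P ≈ 0.948 mW

ΣR = 130.4 kΩ → I = 16.8/130.4 = 0.1288 mA.
P = I²R = 0.01660 × 57.1 = 0.9478 mW.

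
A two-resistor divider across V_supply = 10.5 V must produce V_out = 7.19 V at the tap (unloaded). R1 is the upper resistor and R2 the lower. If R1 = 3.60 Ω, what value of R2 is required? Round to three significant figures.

R2 ≈ 7.82 Ω

The divider ratio is R2/(R1+R2) = 7.19/10.5 = 0.6848.
R2 = R1 · 0.6848/(1 − 0.6848) = 7.820 Ω.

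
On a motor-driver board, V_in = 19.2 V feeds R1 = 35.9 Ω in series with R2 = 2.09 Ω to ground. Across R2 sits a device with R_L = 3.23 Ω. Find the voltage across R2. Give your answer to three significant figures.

V_out ≈ 0.655 V

R2 ‖ R_L = (2.09 × 3.23)/(2.09 + 3.23) = 1.269 Ω.
Voltage divider with the loaded lower leg: V_out = 19.2 × 1.269/(35.9 + 1.269) = 19.2 × 0.03414 = 0.6555 V.
(Unloaded it would be 1.06 V; the load pulls it down.)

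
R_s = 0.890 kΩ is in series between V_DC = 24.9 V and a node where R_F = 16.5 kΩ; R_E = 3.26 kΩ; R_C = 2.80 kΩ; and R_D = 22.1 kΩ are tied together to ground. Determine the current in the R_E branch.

I ≈ 4.53 mA

Combine the parallel branches: R_p = (1/16.5 + 1/3.26 + 1/2.80 + 1/22.1)⁻¹ = 1.299 kΩ.
Node voltage V_A = V_DC · R_p/(R_s + R_p) = 24.9 × 0.5934 = 14.78 V.
I(R_E) = V_A / R_E = 14.78/3.26 = 4.533 mA.
(Check via current divider: I_total = 11.37 mA; share G_k/ΣG = 0.3985 → same result.)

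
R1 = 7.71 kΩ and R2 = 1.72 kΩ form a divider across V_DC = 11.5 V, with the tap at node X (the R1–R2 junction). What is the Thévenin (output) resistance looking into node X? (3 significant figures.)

R_th ≈ 1.41 kΩ

With V_DC suppressed (replaced by a short), R_th = R1 ‖ R2 = (7.710 × 1.72)/(7.710 + 1.72) = 1.406 kΩ.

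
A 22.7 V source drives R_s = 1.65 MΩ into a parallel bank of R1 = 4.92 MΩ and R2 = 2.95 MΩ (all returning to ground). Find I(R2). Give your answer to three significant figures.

I ≈ 4.06 µA

Parallel bank: R_p = 1/(1/4.92 + 1/2.95) = 1.844 MΩ.
V_A by voltage divider: V_A = 22.7 × 1.844/(1.65 + 1.844) = 11.98 V.
Branch current I = V_A/R2 = 11.98/2.95 = 4.061 µA.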